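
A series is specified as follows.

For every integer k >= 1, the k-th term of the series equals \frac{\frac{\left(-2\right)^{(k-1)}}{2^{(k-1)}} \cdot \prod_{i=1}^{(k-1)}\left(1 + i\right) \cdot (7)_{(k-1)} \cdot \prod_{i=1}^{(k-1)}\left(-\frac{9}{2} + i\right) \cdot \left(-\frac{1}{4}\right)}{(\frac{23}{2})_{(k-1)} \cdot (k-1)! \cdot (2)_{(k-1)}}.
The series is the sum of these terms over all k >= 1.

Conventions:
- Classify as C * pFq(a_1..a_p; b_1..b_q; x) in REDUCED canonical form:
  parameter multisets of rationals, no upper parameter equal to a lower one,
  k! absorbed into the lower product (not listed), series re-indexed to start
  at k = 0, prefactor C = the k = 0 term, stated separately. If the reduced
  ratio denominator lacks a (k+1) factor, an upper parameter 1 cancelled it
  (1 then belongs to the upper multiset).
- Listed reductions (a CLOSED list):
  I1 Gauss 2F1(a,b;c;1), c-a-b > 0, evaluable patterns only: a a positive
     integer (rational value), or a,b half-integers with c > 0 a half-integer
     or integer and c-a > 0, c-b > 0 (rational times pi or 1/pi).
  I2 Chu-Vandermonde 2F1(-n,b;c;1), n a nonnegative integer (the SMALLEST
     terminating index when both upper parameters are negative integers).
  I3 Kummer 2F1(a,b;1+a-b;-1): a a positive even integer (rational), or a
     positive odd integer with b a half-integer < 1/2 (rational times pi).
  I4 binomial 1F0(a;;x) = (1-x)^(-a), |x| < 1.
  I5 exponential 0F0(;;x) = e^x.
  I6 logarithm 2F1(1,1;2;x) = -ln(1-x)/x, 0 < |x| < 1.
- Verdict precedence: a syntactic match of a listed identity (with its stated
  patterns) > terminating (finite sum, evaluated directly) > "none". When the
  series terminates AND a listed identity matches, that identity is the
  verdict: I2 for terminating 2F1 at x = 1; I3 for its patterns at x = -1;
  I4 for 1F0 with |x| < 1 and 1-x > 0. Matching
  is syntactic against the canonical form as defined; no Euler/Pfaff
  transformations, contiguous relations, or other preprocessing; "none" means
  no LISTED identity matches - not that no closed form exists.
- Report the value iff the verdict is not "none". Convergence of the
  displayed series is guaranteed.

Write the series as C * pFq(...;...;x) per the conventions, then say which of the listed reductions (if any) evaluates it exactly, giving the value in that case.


Prefactor -\frac{1}{4}, argument -1: 2F1 with upper {-\frac{7}{2}, 7} over lower {\frac{23}{2}}. Verdict at x = -1: Kummer (I3) matches (x = -1; c = \frac{23}{2} equals 1+a-b for upper {-\frac{7}{2}, 7}: listed pattern). Hence: \left(-\frac{14549535}{33554432}\right) \cdot \pi.

Key observation: x = -1 and the running product (C = -1/4, x = -1) telescopes to a rising factorial.
Term ratio: r(k) = -1 * (k-\frac{7}{2}) (k+7) / [(k+\frac{23}{2}) (k+1)] - rational in k, leading ratio -1; with t_0 = -\frac{1}{4}, classification follows.


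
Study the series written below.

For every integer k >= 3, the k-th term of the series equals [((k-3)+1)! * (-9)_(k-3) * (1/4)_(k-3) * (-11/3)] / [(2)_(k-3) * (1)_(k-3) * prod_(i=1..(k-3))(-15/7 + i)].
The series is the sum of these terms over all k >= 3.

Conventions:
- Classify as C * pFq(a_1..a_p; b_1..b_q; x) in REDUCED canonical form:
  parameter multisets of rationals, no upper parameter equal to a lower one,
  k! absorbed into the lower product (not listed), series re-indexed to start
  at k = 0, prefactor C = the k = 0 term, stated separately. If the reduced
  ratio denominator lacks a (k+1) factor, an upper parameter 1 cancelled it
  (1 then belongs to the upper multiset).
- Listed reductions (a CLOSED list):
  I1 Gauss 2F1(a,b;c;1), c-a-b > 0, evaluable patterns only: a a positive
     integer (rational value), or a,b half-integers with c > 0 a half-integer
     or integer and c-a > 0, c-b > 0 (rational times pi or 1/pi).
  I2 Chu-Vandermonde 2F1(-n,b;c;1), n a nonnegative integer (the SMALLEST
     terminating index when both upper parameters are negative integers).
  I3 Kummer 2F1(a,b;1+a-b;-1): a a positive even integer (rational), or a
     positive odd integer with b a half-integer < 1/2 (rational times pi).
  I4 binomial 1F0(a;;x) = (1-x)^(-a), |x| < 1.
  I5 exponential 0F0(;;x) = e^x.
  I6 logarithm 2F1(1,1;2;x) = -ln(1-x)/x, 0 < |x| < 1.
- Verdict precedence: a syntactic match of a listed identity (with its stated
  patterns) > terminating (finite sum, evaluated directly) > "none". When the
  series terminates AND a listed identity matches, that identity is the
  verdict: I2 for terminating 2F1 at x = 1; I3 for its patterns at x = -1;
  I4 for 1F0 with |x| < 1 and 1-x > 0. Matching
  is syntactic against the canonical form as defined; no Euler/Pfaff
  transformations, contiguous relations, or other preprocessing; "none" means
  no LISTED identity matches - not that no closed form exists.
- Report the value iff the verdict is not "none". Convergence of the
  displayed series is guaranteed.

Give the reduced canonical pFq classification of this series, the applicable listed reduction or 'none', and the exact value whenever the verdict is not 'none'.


Classification (C = -11/3): 2F1 with upper {-9, 1/4}, lower {-8/7}, argument x = 1. Verdict: Chu-Vandermonde (I2) matches (terminating 2F1 at x = 1 with n = 9, b = 1/4, c = -8/7). Exact value: -1114216128355/198105366528.

The tell: t_0 = -11/3 here, and the lower running product (prefactor -11/3) is a rising factorial.
Consecutive-term ratio: r(k) = 1 * (k-9) (k+1/4) / [(k-8/7) (k+1)] - rational in k, leading ratio 1; with t_0 = -11/3, classification follows.


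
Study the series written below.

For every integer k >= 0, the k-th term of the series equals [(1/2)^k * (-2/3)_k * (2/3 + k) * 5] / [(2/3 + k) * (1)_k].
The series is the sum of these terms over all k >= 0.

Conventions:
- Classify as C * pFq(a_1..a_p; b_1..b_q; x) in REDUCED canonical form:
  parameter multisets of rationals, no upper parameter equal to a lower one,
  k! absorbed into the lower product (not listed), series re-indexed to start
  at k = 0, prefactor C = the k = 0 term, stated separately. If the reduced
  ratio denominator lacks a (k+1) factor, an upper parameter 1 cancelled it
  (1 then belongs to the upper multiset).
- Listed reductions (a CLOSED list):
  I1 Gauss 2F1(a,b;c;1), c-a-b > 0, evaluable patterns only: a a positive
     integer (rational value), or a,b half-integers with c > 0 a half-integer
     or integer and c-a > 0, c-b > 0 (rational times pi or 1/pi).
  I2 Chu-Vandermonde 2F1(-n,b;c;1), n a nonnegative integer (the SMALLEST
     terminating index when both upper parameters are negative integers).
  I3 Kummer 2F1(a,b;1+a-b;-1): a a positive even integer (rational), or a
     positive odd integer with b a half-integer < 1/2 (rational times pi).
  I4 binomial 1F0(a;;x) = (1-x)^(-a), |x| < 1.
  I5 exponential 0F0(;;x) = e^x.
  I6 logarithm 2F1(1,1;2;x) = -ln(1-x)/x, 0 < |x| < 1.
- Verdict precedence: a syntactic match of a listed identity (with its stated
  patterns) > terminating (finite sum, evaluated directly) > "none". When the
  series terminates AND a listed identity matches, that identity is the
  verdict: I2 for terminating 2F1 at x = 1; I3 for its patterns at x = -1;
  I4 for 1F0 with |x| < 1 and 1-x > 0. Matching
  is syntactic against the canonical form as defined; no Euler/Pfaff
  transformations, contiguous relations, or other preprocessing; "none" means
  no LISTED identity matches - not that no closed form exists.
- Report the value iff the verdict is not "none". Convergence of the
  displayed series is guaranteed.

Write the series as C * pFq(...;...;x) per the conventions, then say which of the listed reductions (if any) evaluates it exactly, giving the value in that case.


x = 1/2 here; the reduced form reads 1F0, upper {-2/3}, lower {-}, C = 5. Verdict: the binomial series (I4) fires (the 1F0 binomial series: exponent 2/3, x = 1/2). Exact value: 5 * (1/2)^(2/3).

Key step: with t_0 = 5, striking the common factor k + 2/3 reduces the term (prefactor 5).
Consecutive-term ratio: r(k) = (1/2) * (k-2/3) / [(k+1)] - rational; roots negated = parameters, x = (1/2), C = 5.


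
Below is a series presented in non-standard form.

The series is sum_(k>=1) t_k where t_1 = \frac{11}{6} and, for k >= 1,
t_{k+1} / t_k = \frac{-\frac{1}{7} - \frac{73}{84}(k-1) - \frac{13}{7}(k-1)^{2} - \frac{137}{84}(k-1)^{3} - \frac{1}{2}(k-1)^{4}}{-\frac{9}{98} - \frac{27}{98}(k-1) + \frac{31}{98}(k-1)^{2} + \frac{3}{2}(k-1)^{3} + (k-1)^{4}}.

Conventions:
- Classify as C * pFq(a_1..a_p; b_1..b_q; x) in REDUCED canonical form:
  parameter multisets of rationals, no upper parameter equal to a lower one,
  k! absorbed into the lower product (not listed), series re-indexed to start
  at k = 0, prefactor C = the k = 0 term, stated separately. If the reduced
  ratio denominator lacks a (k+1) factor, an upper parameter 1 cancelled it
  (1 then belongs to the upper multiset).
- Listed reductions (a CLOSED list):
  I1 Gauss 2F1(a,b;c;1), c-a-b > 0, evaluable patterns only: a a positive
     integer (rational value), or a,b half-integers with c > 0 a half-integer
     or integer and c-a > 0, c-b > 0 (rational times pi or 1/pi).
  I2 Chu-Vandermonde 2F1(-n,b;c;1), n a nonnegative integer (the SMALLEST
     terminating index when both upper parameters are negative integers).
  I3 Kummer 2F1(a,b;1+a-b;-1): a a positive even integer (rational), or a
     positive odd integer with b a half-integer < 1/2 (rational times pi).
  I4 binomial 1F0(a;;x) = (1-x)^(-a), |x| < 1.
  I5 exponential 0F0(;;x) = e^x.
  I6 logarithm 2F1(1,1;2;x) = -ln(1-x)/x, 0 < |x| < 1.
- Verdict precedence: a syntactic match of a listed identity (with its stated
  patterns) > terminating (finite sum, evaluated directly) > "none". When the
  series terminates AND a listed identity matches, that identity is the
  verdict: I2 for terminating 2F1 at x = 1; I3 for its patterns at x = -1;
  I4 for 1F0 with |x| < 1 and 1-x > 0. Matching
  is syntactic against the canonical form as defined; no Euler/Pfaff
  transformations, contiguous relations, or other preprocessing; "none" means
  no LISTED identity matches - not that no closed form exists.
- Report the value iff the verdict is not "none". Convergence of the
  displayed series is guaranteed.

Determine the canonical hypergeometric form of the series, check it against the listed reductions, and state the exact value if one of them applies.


This is \frac{11}{6} * 2F1(1, \frac{4}{3}; -\frac{3}{7}; -\frac{1}{2}) in reduced canonical form. Verdict: none - this 2F1 at x = -\frac{1}{2} matches no listed pattern, and upper {1, \frac{4}{3}} holds no stopper.

Structural cue: with t_0 = \frac{11}{6}, the expanded ratio factors over Q; C = 11/6, x = -1/2, roots give parameters.
Term ratio: r(k) = -\frac{1}{2} * (k+1) (k+\frac{4}{3}) / [(k-\frac{3}{7}) (k+1)] - rational in k. x = -\frac{1}{2}; t_0 = \frac{11}{6}; negate the roots.


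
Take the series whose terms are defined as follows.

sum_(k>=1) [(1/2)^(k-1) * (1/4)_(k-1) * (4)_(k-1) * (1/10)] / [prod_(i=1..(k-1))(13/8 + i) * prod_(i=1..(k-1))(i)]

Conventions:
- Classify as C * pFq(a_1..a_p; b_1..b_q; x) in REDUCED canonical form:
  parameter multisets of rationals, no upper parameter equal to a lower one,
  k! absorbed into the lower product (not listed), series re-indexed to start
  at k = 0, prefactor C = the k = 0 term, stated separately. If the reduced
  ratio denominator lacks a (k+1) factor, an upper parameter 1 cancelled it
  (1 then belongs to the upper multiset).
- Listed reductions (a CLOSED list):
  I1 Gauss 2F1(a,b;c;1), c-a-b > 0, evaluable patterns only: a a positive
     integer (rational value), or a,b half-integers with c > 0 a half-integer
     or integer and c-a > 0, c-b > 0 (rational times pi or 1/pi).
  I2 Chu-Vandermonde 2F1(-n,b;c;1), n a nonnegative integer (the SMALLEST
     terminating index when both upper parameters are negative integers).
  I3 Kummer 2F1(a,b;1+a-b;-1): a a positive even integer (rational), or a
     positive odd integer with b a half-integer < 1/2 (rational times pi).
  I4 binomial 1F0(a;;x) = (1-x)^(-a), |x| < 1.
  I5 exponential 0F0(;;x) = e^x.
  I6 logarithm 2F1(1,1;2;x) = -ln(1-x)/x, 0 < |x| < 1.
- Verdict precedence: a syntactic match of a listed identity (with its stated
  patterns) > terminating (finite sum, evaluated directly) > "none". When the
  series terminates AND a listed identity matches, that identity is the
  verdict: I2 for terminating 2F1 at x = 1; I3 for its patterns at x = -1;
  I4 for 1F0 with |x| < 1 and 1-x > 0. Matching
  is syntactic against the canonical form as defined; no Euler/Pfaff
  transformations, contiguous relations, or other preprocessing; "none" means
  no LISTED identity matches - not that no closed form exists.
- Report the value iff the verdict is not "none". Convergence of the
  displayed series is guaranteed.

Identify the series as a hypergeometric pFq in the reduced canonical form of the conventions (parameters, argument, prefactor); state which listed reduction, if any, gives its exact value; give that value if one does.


This is 1/10 * 2F1(1/4, 4; 21/8; 1/2) in reduced canonical form. Verdict: none - at argument 1/2 the multisets {1/4, 4} ; {21/8} match no listed identity.

Key observation: from the first term 1/10: the product of the first k integers (prefactor 1/10) is k!.
Term ratio: r(k) = (1/2) * (k+1/4) (k+4) / [(k+21/8) (k+1)] - rational; roots negated = parameters, x = (1/2), C = 1/10.


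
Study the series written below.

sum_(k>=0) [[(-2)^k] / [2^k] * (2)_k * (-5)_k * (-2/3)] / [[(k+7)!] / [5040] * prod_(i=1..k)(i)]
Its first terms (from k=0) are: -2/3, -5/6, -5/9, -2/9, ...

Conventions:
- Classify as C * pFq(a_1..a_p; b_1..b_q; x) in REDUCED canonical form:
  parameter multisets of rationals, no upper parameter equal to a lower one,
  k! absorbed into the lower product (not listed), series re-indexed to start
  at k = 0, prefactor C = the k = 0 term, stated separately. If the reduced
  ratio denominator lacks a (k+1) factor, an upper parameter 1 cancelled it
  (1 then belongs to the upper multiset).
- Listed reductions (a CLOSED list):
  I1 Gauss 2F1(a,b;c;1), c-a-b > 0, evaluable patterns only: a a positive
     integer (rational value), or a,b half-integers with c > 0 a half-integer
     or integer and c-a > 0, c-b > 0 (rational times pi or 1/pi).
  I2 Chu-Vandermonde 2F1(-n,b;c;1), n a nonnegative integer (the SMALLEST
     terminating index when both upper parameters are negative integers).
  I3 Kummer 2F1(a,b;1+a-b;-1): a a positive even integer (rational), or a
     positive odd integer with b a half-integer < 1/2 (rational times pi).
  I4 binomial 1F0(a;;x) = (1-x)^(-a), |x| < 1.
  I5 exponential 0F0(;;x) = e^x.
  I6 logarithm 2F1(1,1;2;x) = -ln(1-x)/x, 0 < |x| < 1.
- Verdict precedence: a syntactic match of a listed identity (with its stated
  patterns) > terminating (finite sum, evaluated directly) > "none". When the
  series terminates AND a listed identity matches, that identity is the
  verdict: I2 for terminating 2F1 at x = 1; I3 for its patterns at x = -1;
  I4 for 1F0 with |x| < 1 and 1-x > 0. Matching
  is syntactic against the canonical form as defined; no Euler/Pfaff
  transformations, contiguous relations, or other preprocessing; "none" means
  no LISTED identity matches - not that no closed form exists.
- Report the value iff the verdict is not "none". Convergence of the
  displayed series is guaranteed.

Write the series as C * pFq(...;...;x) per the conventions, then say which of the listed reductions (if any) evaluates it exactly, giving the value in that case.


Canonical form: C = -2/3 times 2F1 with upper {-5, 2}, lower {8}, x = -1. Verdict: Kummer (I3) fires (x = -1; c = 8 equals 1+a-b for upper {-5, 2}: listed pattern). Its exact value is -7/3.

First insight: x = (-1) and the two k-th powers (prefactor -2/3) combine into one argument.
Ratio: r(k) = (-1) * (k-5) (k+2) / [(k+8) (k+1)] - rational; roots negated = parameters, x = (-1), C = -2/3.


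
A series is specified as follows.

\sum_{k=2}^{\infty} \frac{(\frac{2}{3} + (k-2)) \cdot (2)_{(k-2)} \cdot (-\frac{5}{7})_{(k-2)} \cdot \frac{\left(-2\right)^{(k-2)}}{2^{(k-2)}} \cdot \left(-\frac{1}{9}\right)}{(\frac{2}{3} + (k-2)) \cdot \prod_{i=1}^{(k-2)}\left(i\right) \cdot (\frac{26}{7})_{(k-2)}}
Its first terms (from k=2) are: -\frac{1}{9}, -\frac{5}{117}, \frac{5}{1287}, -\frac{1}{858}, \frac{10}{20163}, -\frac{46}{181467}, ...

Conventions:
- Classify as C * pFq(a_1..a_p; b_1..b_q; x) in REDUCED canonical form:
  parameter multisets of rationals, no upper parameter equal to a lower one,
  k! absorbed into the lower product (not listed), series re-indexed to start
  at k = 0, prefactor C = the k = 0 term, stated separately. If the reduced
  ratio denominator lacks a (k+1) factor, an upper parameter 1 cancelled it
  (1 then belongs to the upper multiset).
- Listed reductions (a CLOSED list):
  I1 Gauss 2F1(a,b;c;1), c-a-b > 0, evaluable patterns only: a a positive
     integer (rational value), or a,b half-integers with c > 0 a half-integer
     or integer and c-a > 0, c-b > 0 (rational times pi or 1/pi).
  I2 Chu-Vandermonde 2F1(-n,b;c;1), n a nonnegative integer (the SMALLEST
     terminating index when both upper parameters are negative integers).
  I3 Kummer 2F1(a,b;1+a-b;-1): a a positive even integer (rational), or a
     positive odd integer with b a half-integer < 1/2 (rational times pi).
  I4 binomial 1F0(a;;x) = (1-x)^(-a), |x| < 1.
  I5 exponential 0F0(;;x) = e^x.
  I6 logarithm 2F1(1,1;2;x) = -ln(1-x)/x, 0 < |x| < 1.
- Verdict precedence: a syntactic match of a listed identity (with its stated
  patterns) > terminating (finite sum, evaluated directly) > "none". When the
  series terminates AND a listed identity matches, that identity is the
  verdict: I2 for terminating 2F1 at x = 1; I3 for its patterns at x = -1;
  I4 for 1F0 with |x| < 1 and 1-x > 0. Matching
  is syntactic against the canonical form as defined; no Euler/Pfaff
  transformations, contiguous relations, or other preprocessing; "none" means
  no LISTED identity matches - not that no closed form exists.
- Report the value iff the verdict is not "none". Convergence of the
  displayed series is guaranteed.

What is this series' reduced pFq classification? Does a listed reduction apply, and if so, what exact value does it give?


At argument -1: a 2F1 with upper {-\frac{5}{7}, 2}, lower {\frac{26}{7}}, scaled by C = -\frac{1}{9}. Verdict at x = -1: Kummer's theorem (I3) matches (x = -1; c = \frac{26}{7} equals 1+a-b for upper {-\frac{5}{7}, 2}: listed pattern). Its exact value is -\frac{19}{126}.

Key observation: t_0 being -\frac{1}{9}, the factor k + 2/3 cancels (top and bottom), leaving C = -1/9, x = -1.
Step ratio: r(k) = -1 * (k-\frac{5}{7}) (k+2) / [(k+\frac{26}{7}) (k+1)] ; factor over Q: parameters, x = -1, and C = -\frac{1}{9}.


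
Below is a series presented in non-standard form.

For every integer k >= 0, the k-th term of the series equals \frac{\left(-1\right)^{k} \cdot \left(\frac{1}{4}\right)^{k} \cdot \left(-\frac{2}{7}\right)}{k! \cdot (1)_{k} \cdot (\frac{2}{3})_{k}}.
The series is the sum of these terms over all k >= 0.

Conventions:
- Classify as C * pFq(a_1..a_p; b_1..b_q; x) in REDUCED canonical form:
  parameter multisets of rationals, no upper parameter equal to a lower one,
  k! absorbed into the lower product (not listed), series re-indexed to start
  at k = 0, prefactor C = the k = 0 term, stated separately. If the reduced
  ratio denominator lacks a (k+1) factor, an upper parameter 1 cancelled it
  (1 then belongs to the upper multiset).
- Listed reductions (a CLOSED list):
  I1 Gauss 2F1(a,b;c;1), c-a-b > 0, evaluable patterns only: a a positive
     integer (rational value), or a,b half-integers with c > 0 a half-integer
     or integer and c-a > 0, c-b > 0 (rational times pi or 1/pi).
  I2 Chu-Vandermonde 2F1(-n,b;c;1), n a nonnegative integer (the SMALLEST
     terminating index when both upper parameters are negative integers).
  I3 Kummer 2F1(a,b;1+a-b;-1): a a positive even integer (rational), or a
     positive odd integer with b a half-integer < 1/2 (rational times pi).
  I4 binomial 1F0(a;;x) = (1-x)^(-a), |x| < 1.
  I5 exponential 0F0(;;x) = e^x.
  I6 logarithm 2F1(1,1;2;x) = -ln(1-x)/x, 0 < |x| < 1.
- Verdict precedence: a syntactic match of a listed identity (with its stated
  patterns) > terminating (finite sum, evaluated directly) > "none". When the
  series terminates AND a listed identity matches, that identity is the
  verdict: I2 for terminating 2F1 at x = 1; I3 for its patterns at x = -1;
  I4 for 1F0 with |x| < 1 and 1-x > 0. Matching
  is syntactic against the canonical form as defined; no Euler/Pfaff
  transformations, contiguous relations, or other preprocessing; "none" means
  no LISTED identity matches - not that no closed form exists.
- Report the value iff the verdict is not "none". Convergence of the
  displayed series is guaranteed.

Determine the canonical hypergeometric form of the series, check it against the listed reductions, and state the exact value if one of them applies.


Prefactor -\frac{2}{7}, argument -\frac{1}{4}: 0F2 with upper {-} over lower {\frac{2}{3}, 1}. Verdict: none. No listed pattern accepts 0F2(-; \frac{2}{3}, 1; -\frac{1}{4}).

Structural cue: t_0 being -\frac{2}{7}, the (-1)^k factor (prefactor -2/7) folds into the argument's sign.
Term ratio: r(k) = -\frac{1}{4} * 1 / [(k+\frac{2}{3}) (k+1) (k+1)] - rational; roots negated = parameters, x = -\frac{1}{4}, C = -\frac{2}{7}.


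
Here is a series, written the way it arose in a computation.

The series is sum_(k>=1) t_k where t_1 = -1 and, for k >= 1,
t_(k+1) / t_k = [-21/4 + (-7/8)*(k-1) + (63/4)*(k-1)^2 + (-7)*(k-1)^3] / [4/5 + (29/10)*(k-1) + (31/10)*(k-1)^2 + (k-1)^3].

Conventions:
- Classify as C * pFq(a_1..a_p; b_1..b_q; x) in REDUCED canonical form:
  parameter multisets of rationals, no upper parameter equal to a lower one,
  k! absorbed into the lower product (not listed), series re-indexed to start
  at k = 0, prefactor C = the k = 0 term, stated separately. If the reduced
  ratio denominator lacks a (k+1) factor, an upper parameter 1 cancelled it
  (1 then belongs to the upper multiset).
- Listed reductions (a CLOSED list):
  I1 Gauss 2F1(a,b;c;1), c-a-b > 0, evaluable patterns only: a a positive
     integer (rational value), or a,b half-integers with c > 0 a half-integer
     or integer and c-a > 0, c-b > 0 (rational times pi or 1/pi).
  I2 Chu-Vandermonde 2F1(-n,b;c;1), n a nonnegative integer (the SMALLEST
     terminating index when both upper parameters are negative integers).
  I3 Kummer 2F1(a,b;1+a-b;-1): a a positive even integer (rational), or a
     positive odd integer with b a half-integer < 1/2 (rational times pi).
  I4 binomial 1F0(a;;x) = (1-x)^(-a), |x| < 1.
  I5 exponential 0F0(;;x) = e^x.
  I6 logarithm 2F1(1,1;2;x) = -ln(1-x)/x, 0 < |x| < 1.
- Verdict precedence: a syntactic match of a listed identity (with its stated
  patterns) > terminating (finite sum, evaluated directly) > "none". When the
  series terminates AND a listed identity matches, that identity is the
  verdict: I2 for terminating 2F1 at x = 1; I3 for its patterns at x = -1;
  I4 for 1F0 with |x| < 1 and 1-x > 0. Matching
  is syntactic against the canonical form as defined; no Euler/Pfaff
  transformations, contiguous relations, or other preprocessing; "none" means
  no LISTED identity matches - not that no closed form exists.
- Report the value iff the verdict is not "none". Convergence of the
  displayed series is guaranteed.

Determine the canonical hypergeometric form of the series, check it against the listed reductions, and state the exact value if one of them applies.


Prefactor -1, argument -7: 2F1 with upper {-2, -3/4} over lower {8/5}. Verdict: terminating. With -2 upstairs the series is a 3-term polynomial sum; evaluated term by term. Its exact value is 12931/1664.

Key step: with t_0 = -1, cancel k + 1/2 from the displayed ratio first; then C = -1.
Step ratio: r(k) = (-7) * (k-2) (k-3/4) / [(k+8/5) (k+1)] - poly over poly, x = (-7) from leading terms; C = -1 at k = 0.


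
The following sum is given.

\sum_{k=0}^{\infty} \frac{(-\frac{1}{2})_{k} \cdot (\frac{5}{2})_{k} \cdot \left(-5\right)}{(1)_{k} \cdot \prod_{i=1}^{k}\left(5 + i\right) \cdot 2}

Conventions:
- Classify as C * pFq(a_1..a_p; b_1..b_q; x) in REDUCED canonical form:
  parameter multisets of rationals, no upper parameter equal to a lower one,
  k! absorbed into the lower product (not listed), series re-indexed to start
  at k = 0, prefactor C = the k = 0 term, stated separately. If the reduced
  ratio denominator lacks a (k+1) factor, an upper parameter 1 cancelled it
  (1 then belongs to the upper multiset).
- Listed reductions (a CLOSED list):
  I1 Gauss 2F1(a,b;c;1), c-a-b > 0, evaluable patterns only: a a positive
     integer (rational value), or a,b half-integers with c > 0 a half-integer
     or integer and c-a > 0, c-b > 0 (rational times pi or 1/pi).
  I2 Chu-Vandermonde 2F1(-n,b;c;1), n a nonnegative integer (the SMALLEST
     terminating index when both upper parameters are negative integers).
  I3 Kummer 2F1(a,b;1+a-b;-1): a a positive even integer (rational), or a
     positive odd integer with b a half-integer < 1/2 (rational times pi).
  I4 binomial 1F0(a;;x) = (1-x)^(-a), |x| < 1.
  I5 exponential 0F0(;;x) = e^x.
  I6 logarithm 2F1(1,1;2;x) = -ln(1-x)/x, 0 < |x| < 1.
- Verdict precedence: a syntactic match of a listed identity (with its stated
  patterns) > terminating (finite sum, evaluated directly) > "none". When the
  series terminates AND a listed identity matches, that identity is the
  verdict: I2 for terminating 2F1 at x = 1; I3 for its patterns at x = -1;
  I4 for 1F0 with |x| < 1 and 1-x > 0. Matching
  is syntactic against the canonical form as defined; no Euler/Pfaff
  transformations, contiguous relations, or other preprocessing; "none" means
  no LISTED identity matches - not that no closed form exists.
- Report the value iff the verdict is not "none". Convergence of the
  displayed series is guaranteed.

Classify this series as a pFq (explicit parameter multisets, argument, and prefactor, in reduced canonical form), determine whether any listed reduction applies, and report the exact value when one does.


The tell: t_0 being -\frac{5}{2}, (1)_k (C = -5/2, x = 1) is k! itself.
Ratio: r(k) = 1 * (k-\frac{1}{2}) (k+\frac{5}{2}) / [(k+6) (k+1)] - poly over poly, x = 1 from leading terms; C = -\frac{5}{2} at k = 0.

At argument 1: a 2F1 with upper {-\frac{1}{2}, \frac{5}{2}}, lower {6}, scaled by C = -\frac{5}{2}. Verdict at x = 1: Gauss (I1, half-integer pattern) matches (x = 1; upper {-\frac{1}{2}, \frac{5}{2}} half-integers, c = 6 in the evaluable pattern). Hence: \left(-\frac{4096}{693}\right) / \pi.


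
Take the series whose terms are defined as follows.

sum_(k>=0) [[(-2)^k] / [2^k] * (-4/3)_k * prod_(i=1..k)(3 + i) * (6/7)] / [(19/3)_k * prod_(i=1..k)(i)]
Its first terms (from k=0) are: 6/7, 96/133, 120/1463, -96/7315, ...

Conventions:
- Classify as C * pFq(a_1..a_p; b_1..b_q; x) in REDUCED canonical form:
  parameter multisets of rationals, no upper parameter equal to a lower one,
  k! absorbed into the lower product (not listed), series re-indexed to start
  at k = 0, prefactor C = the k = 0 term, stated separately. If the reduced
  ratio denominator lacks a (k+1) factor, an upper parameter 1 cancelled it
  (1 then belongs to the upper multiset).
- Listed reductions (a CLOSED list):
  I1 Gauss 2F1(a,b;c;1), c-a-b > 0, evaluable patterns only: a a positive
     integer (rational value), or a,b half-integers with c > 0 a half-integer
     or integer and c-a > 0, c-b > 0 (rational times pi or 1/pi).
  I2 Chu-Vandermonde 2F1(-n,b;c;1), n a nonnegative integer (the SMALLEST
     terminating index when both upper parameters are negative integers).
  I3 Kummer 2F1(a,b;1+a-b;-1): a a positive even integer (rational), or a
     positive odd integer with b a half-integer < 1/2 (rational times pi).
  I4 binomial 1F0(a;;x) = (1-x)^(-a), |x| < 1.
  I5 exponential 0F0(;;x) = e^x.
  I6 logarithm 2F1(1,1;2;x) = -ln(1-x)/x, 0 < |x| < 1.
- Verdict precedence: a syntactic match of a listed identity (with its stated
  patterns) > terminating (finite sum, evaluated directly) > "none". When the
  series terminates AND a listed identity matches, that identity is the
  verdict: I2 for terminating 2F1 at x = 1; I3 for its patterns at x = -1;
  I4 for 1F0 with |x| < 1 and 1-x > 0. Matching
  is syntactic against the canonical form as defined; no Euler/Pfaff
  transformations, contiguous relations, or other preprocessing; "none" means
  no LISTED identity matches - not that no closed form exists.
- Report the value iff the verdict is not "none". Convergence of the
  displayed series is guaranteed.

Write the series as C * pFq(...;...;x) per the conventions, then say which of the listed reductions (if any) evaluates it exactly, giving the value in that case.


First insight: with t_0 = 6/7, the two k-th powers (C = 6/7) combine into one argument.
Step ratio: r(k) = (-1) * (k-4/3) (k+4) / [(k+19/3) (k+1)] - rational; roots negated = parameters, x = (-1), C = 6/7.

Classification (C = 6/7): 2F1 with upper {-4/3, 4}, lower {19/3}, argument x = -1. Verdict (x = -1): Kummer (I3) applies (x = -1; c = 19/3 equals 1+a-b for upper {-4/3, 4}: listed pattern). Hence: 104/63.


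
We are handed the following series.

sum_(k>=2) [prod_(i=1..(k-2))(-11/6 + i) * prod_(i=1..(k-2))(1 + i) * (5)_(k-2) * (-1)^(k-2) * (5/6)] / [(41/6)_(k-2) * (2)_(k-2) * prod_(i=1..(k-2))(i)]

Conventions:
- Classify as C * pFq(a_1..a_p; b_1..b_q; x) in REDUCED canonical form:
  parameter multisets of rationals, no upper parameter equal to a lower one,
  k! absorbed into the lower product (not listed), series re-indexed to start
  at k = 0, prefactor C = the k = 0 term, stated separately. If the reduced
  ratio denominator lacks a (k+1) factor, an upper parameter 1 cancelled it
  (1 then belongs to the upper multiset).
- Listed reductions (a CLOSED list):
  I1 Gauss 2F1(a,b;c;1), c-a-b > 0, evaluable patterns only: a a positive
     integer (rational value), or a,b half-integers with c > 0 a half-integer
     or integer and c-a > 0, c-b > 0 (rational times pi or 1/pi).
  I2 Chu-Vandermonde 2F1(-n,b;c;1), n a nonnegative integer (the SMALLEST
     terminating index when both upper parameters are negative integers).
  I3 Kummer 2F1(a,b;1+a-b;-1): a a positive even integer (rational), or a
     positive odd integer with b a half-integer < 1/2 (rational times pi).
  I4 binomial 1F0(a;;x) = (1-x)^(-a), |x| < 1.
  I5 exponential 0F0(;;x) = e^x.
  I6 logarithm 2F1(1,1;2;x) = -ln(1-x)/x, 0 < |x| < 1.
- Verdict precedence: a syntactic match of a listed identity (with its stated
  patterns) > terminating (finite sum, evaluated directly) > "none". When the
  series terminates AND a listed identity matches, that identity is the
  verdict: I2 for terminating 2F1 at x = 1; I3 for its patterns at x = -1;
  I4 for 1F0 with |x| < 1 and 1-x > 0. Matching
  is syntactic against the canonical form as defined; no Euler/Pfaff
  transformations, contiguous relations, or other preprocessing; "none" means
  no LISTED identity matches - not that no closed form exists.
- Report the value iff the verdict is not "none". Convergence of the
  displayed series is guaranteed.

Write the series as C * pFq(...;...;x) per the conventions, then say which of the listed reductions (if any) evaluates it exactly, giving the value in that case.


The series (x = -1) is 2F1: upper {-5/6, 5}, lower {41/6}, prefactor 5/6. Verdict: none. Every listed pattern misses the 2F1 form at -1, upper {-5/6, 5}.

Key step: t_0 being 5/6, the running product (prefactor 5/6) telescopes to a rising factorial.
Step ratio: r(k) = (-1) * (k-5/6) (k+5) / [(k+41/6) (k+1)] - rational in k, leading ratio (-1); with t_0 = 5/6, classification follows.


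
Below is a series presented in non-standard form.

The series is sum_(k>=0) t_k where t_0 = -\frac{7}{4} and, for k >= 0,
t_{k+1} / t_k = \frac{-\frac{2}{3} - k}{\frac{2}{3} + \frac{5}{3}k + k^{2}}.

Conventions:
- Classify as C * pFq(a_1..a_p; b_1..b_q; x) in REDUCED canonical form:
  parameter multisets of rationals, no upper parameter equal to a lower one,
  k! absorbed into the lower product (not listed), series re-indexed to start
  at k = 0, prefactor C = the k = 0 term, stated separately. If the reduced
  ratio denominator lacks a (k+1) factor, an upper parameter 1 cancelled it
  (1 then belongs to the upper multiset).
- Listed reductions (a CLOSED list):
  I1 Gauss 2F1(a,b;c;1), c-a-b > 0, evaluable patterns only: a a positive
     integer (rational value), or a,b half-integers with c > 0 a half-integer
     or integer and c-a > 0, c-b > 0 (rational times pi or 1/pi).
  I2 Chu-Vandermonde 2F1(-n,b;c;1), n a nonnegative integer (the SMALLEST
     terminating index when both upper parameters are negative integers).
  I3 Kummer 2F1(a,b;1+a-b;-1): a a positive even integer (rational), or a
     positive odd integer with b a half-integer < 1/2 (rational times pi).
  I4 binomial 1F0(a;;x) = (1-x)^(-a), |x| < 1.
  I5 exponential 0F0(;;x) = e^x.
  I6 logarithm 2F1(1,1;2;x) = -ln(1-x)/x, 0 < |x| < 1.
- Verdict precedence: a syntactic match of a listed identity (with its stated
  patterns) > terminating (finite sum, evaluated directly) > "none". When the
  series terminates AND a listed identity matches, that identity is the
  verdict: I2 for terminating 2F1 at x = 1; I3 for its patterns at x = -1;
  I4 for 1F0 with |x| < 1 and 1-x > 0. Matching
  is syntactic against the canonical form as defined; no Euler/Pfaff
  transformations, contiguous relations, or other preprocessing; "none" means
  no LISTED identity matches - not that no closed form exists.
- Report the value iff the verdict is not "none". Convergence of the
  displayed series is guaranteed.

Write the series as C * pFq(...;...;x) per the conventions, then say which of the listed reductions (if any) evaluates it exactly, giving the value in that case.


This is -\frac{7}{4} * 0F0(-; -; -1) in reduced canonical form. Verdict: exponential (I5) matches (the 0F0 exponential series at x = -1). Exact value: \left(-\frac{7}{4}\right) \cdot e^{-1}.

The tell: t_0 = -\frac{7}{4} here, and cancel k + 2/3 from the displayed ratio first; then C = -7/4, x = -1.
Term ratio: r(k) = -1 * 1 / [(k+1)] - rational; roots negated = parameters, x = -1, C = -\frac{7}{4}.


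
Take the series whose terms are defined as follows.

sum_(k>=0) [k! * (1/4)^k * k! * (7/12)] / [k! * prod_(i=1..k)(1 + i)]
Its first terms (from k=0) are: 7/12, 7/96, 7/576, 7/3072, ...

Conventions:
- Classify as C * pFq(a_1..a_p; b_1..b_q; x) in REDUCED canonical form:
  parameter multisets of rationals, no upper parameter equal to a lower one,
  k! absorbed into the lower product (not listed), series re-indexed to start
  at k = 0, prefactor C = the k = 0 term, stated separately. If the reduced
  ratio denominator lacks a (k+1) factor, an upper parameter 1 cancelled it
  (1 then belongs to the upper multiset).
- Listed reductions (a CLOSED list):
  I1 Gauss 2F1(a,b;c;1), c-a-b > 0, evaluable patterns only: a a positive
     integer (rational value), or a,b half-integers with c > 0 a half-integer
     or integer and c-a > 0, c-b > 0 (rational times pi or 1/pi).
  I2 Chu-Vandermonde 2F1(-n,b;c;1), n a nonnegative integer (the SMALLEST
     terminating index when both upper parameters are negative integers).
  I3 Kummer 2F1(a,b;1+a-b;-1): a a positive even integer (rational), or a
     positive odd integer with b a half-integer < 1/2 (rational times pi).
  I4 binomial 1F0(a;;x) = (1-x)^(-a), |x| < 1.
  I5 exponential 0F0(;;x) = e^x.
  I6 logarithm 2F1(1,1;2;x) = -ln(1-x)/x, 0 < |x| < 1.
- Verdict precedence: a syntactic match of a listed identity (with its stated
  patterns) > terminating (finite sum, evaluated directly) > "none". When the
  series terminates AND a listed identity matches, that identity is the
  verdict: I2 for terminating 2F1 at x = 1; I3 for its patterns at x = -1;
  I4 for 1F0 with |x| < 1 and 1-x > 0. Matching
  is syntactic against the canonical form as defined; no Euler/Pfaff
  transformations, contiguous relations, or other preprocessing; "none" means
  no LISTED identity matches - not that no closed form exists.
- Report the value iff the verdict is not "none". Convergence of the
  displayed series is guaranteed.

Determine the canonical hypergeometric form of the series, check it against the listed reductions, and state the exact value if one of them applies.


With C = 7/12: the canonical form is 2F1(1, 1; 2; 1/4). Verdict: logarithm (I6) applies (the logarithm: parameters (1,1;2), x = 1/4). Value: (-7/3) * ln(3/4).

The tell: x = (1/4) and the factorial ratio (C = 7/12, x = 1/4) (k+a-1)!/(a-1)! is a rising factorial (a)_k.
Term ratio: r(k) = (1/4) * (k+1) (k+1) / [(k+2) (k+1)] - poly over poly, x = (1/4) from leading terms; C = 7/12 at k = 0.


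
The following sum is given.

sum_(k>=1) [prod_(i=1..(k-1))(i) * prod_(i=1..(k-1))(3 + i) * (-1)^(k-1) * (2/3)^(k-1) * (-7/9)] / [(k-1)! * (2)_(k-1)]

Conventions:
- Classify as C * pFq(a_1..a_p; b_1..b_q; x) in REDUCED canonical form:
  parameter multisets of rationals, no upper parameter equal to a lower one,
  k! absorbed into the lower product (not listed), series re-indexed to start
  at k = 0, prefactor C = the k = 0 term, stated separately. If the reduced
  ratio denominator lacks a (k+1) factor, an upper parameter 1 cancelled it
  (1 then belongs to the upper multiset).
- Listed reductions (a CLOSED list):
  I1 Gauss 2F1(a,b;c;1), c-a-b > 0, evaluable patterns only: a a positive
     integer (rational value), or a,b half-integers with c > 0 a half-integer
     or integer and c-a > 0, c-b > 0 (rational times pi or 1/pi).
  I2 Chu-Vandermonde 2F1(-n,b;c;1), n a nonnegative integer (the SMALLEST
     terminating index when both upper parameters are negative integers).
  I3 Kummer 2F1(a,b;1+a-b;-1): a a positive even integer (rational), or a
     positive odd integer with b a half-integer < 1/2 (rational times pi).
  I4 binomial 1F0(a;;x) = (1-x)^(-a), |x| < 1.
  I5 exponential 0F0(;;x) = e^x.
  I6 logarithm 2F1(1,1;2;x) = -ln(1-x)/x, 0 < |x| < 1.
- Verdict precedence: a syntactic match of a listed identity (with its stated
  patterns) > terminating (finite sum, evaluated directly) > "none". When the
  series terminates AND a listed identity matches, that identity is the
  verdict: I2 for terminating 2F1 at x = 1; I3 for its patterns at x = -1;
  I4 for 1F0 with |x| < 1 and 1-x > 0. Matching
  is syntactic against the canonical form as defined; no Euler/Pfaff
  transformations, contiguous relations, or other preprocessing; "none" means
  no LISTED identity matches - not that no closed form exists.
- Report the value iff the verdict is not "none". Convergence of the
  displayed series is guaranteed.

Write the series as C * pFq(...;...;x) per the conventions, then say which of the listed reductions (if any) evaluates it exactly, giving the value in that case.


With C = -7/9: the canonical form is 2F1(1, 4; 2; -2/3). Verdict: none here - no I1-I6 shape fits x = -2/3 with lower {2}.

The tell: from the first term -7/9: the running product (C = -7/9) telescopes to a rising factorial.
Step ratio: r(k) = (-2/3) * (k+1) (k+4) / [(k+2) (k+1)] - rational; roots negated = parameters, x = (-2/3), C = -7/9.


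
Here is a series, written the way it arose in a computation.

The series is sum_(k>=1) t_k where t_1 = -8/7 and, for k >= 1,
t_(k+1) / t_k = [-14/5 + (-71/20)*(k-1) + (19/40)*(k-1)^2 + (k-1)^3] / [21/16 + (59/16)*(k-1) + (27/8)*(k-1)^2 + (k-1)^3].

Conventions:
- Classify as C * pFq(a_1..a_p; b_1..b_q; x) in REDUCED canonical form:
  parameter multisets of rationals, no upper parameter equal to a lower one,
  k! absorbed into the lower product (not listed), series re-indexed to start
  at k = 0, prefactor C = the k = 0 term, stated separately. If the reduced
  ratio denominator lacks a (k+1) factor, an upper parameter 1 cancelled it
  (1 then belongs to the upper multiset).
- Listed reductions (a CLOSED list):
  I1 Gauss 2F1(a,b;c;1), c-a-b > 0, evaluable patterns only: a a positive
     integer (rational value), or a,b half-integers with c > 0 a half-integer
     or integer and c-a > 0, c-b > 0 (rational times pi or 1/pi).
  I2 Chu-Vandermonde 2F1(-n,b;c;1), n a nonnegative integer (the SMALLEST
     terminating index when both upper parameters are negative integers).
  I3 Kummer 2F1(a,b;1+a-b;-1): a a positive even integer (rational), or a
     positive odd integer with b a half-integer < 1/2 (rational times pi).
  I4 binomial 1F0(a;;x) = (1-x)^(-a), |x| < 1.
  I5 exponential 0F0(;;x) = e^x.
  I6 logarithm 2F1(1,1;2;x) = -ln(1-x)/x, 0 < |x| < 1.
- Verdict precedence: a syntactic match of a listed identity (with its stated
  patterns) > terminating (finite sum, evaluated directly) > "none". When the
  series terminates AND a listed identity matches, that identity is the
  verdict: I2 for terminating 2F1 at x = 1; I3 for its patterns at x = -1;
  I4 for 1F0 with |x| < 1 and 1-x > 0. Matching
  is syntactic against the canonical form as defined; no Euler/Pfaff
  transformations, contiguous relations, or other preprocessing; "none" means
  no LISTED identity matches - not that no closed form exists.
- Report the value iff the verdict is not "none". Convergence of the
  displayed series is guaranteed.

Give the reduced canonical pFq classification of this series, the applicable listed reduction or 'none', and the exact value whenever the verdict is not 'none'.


Canonical form: C = -8/7 times 2F1 with upper {-2, 8/5}, lower {3/2}, x = 1. Verdict (x = 1): Vandermonde's identity (I2) applies (terminating 2F1 at x = 1 with n = 2, b = 8/5, c = 3/2). Value: 24/875.

Structural cue: from the first term -8/7: the parameter 7/8 appears in both the upper and lower lists and cancels.
Ratio: r(k) = 1 * (k-2) (k+8/5) / [(k+3/2) (k+1)] - poly over poly, x = 1 from leading terms; C = -8/7 at k = 0.
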